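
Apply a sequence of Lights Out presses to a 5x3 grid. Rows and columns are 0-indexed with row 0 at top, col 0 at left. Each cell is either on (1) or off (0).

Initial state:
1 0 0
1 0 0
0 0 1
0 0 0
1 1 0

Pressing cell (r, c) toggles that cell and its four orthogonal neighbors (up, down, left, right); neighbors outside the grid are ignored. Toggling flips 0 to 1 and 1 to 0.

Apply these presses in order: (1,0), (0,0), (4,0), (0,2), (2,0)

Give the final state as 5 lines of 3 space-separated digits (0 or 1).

Answer: 1 0 1
0 1 1
0 1 1
0 0 0
0 0 0

Derivation:
After press 1 at (1,0):
0 0 0
0 1 0
1 0 1
0 0 0
1 1 0

After press 2 at (0,0):
1 1 0
1 1 0
1 0 1
0 0 0
1 1 0

After press 3 at (4,0):
1 1 0
1 1 0
1 0 1
1 0 0
0 0 0

After press 4 at (0,2):
1 0 1
1 1 1
1 0 1
1 0 0
0 0 0

After press 5 at (2,0):
1 0 1
0 1 1
0 1 1
0 0 0
0 0 0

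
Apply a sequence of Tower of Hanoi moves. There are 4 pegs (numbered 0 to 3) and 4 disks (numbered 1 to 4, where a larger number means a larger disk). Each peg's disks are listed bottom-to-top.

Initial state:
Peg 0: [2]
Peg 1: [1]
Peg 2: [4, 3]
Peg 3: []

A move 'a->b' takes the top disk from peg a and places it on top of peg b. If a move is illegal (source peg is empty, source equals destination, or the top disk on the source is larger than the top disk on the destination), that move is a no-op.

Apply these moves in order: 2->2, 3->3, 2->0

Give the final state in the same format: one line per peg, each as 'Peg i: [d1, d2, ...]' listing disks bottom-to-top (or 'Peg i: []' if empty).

Answer: Peg 0: [2]
Peg 1: [1]
Peg 2: [4, 3]
Peg 3: []

Derivation:
After move 1 (2->2):
Peg 0: [2]
Peg 1: [1]
Peg 2: [4, 3]
Peg 3: []

After move 2 (3->3):
Peg 0: [2]
Peg 1: [1]
Peg 2: [4, 3]
Peg 3: []

After move 3 (2->0):
Peg 0: [2]
Peg 1: [1]
Peg 2: [4, 3]
Peg 3: []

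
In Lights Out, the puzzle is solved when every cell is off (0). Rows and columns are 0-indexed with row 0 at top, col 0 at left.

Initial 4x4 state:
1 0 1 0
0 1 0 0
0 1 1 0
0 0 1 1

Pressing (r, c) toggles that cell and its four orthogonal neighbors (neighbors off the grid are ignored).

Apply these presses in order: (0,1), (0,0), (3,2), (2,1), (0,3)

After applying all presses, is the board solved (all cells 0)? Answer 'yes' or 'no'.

Answer: no

Derivation:
After press 1 at (0,1):
0 1 0 0
0 0 0 0
0 1 1 0
0 0 1 1

After press 2 at (0,0):
1 0 0 0
1 0 0 0
0 1 1 0
0 0 1 1

After press 3 at (3,2):
1 0 0 0
1 0 0 0
0 1 0 0
0 1 0 0

After press 4 at (2,1):
1 0 0 0
1 1 0 0
1 0 1 0
0 0 0 0

After press 5 at (0,3):
1 0 1 1
1 1 0 1
1 0 1 0
0 0 0 0

Lights still on: 8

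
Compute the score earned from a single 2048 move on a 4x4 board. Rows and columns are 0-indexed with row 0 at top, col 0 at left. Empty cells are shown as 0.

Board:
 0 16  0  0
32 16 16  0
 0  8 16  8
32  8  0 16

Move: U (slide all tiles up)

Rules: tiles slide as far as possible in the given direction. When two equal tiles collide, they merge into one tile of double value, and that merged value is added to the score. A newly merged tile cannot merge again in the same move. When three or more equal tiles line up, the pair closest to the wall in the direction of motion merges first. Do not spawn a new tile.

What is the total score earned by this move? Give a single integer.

Slide up:
col 0: [0, 32, 0, 32] -> [64, 0, 0, 0]  score +64 (running 64)
col 1: [16, 16, 8, 8] -> [32, 16, 0, 0]  score +48 (running 112)
col 2: [0, 16, 16, 0] -> [32, 0, 0, 0]  score +32 (running 144)
col 3: [0, 0, 8, 16] -> [8, 16, 0, 0]  score +0 (running 144)
Board after move:
64 32 32  8
 0 16  0 16
 0  0  0  0
 0  0  0  0

Answer: 144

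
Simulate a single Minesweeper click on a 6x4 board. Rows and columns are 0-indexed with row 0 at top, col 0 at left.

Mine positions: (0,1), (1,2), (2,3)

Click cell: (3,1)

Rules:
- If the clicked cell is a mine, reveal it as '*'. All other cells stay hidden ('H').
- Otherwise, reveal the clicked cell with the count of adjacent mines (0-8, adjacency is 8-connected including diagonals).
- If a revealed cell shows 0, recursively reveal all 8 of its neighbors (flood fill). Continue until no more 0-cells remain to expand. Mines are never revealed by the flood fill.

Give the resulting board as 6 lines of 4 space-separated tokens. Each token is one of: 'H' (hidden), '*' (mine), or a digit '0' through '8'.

H H H H
1 2 H H
0 1 2 H
0 0 1 1
0 0 0 0
0 0 0 0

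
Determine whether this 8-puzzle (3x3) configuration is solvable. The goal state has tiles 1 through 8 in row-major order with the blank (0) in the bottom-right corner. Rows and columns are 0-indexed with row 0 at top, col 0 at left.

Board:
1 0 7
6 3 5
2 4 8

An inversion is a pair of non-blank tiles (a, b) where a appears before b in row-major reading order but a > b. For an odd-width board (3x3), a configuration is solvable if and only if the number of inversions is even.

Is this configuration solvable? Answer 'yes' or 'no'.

Answer: yes

Derivation:
Inversions (pairs i<j in row-major order where tile[i] > tile[j] > 0): 12
12 is even, so the puzzle is solvable.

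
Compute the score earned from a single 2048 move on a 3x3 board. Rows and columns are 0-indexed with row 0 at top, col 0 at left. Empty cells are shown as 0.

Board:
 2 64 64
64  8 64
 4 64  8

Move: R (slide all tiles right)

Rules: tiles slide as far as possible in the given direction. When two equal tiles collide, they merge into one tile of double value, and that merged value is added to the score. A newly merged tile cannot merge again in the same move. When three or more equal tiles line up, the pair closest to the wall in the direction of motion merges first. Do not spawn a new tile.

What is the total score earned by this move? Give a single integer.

Slide right:
row 0: [2, 64, 64] -> [0, 2, 128]  score +128 (running 128)
row 1: [64, 8, 64] -> [64, 8, 64]  score +0 (running 128)
row 2: [4, 64, 8] -> [4, 64, 8]  score +0 (running 128)
Board after move:
  0   2 128
 64   8  64
  4  64   8

Answer: 128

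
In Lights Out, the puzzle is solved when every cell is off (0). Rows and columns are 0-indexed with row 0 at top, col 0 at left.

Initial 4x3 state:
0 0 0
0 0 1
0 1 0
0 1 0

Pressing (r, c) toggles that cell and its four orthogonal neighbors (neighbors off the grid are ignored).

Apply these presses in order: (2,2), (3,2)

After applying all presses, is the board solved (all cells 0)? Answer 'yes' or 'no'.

Answer: yes

Derivation:
After press 1 at (2,2):
0 0 0
0 0 0
0 0 1
0 1 1

After press 2 at (3,2):
0 0 0
0 0 0
0 0 0
0 0 0

Lights still on: 0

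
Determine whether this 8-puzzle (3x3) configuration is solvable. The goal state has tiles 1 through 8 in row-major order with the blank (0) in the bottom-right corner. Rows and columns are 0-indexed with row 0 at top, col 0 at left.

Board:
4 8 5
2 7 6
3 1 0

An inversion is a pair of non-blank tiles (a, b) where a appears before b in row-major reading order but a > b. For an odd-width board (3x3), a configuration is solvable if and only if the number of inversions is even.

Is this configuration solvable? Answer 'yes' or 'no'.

Inversions (pairs i<j in row-major order where tile[i] > tile[j] > 0): 19
19 is odd, so the puzzle is not solvable.

Answer: no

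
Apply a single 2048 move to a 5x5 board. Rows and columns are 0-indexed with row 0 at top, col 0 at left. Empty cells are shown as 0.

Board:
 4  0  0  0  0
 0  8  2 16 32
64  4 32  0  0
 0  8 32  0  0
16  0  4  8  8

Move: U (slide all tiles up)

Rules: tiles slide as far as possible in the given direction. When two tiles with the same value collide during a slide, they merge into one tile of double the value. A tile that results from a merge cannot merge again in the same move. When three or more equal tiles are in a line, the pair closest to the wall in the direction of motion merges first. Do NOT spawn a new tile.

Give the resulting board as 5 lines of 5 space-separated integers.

Slide up:
col 0: [4, 0, 64, 0, 16] -> [4, 64, 16, 0, 0]
col 1: [0, 8, 4, 8, 0] -> [8, 4, 8, 0, 0]
col 2: [0, 2, 32, 32, 4] -> [2, 64, 4, 0, 0]
col 3: [0, 16, 0, 0, 8] -> [16, 8, 0, 0, 0]
col 4: [0, 32, 0, 0, 8] -> [32, 8, 0, 0, 0]

Answer:  4  8  2 16 32
64  4 64  8  8
16  8  4  0  0
 0  0  0  0  0
 0  0  0  0  0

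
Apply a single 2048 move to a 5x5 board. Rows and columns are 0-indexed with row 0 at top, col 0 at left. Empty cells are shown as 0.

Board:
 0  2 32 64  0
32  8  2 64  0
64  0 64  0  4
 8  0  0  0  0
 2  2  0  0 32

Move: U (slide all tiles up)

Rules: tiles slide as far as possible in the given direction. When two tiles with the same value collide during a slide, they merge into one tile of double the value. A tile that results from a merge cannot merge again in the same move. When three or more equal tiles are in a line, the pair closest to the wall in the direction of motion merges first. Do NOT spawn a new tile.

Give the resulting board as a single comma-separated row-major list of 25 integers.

Slide up:
col 0: [0, 32, 64, 8, 2] -> [32, 64, 8, 2, 0]
col 1: [2, 8, 0, 0, 2] -> [2, 8, 2, 0, 0]
col 2: [32, 2, 64, 0, 0] -> [32, 2, 64, 0, 0]
col 3: [64, 64, 0, 0, 0] -> [128, 0, 0, 0, 0]
col 4: [0, 0, 4, 0, 32] -> [4, 32, 0, 0, 0]

Answer: 32, 2, 32, 128, 4, 64, 8, 2, 0, 32, 8, 2, 64, 0, 0, 2, 0, 0, 0, 0, 0, 0, 0, 0, 0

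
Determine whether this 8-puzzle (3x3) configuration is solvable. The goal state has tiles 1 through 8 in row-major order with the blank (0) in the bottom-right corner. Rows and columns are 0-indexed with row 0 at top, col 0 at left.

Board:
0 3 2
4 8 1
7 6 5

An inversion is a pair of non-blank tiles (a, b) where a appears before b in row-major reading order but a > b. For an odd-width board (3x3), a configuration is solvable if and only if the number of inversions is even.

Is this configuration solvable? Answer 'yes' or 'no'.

Answer: no

Derivation:
Inversions (pairs i<j in row-major order where tile[i] > tile[j] > 0): 11
11 is odd, so the puzzle is not solvable.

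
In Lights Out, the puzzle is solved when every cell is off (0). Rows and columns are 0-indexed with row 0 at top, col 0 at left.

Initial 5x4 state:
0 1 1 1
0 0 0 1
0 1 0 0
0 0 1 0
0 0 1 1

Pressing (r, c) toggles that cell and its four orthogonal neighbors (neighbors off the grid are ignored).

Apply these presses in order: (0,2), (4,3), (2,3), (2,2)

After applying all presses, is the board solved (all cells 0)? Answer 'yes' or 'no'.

After press 1 at (0,2):
0 0 0 0
0 0 1 1
0 1 0 0
0 0 1 0
0 0 1 1

After press 2 at (4,3):
0 0 0 0
0 0 1 1
0 1 0 0
0 0 1 1
0 0 0 0

After press 3 at (2,3):
0 0 0 0
0 0 1 0
0 1 1 1
0 0 1 0
0 0 0 0

After press 4 at (2,2):
0 0 0 0
0 0 0 0
0 0 0 0
0 0 0 0
0 0 0 0

Lights still on: 0

Answer: yes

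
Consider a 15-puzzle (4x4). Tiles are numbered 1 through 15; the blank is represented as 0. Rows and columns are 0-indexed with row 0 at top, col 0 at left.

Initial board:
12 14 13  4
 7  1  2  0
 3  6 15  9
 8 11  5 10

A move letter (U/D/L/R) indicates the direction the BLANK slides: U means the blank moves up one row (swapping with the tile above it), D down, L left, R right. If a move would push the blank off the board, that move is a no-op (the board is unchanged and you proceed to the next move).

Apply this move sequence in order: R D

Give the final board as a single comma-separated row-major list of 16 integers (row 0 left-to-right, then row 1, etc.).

After move 1 (R):
12 14 13  4
 7  1  2  0
 3  6 15  9
 8 11  5 10

After move 2 (D):
12 14 13  4
 7  1  2  9
 3  6 15  0
 8 11  5 10

Answer: 12, 14, 13, 4, 7, 1, 2, 9, 3, 6, 15, 0, 8, 11, 5, 10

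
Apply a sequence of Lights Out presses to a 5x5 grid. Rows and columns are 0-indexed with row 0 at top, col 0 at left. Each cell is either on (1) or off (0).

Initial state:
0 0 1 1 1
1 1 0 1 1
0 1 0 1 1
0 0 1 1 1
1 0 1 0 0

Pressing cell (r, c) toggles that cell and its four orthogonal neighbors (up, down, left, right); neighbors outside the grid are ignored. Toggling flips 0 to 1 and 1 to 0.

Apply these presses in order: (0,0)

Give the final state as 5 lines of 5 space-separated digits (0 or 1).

After press 1 at (0,0):
1 1 1 1 1
0 1 0 1 1
0 1 0 1 1
0 0 1 1 1
1 0 1 0 0

Answer: 1 1 1 1 1
0 1 0 1 1
0 1 0 1 1
0 0 1 1 1
1 0 1 0 0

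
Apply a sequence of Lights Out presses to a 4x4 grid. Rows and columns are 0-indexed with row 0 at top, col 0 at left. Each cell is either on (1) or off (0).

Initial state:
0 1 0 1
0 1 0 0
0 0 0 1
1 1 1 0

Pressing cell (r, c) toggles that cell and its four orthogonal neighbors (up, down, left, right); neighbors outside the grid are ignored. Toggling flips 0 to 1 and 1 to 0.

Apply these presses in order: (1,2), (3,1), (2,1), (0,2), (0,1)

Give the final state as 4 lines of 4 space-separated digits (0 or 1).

Answer: 1 1 1 0
0 0 0 1
1 0 0 1
0 1 0 0

Derivation:
After press 1 at (1,2):
0 1 1 1
0 0 1 1
0 0 1 1
1 1 1 0

After press 2 at (3,1):
0 1 1 1
0 0 1 1
0 1 1 1
0 0 0 0

After press 3 at (2,1):
0 1 1 1
0 1 1 1
1 0 0 1
0 1 0 0

After press 4 at (0,2):
0 0 0 0
0 1 0 1
1 0 0 1
0 1 0 0

After press 5 at (0,1):
1 1 1 0
0 0 0 1
1 0 0 1
0 1 0 0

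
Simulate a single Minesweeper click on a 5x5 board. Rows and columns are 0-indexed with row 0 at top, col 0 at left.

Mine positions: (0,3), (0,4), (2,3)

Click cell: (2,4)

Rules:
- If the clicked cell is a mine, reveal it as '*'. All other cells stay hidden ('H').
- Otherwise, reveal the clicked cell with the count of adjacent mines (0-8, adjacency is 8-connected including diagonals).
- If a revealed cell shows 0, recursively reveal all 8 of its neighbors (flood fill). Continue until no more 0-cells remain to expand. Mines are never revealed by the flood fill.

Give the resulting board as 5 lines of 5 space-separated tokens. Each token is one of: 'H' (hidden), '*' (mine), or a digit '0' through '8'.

H H H H H
H H H H H
H H H H 1
H H H H H
H H H H H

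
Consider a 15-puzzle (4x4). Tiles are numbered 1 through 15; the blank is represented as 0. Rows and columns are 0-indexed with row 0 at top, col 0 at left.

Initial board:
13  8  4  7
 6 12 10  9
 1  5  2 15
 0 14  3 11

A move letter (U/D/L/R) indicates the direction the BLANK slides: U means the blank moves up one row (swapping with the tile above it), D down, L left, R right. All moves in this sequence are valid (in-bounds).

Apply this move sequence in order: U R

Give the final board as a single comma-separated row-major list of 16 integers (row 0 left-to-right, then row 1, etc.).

After move 1 (U):
13  8  4  7
 6 12 10  9
 0  5  2 15
 1 14  3 11

After move 2 (R):
13  8  4  7
 6 12 10  9
 5  0  2 15
 1 14  3 11

Answer: 13, 8, 4, 7, 6, 12, 10, 9, 5, 0, 2, 15, 1, 14, 3, 11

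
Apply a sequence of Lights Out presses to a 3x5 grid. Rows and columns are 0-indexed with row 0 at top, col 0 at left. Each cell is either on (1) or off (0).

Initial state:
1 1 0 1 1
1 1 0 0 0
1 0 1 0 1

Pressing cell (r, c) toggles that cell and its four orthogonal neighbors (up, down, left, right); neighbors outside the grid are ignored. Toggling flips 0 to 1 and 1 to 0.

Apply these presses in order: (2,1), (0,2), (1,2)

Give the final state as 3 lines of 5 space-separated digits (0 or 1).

Answer: 1 0 0 0 1
1 1 0 1 0
0 1 1 0 1

Derivation:
After press 1 at (2,1):
1 1 0 1 1
1 0 0 0 0
0 1 0 0 1

After press 2 at (0,2):
1 0 1 0 1
1 0 1 0 0
0 1 0 0 1

After press 3 at (1,2):
1 0 0 0 1
1 1 0 1 0
0 1 1 0 1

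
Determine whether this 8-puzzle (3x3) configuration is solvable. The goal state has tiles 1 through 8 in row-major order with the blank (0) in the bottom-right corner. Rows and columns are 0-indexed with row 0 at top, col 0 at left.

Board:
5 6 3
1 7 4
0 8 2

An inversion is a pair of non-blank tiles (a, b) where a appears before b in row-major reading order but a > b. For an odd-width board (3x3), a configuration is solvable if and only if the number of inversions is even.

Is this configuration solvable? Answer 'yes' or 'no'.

Inversions (pairs i<j in row-major order where tile[i] > tile[j] > 0): 14
14 is even, so the puzzle is solvable.

Answer: yes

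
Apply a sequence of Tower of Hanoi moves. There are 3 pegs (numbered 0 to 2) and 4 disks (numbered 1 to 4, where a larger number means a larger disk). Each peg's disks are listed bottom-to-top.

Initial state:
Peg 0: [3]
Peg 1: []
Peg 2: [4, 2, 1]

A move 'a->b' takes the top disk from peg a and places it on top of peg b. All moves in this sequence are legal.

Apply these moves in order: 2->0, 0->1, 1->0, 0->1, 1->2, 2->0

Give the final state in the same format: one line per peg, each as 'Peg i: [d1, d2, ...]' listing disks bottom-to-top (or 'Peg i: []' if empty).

Answer: Peg 0: [3, 1]
Peg 1: []
Peg 2: [4, 2]

Derivation:
After move 1 (2->0):
Peg 0: [3, 1]
Peg 1: []
Peg 2: [4, 2]

After move 2 (0->1):
Peg 0: [3]
Peg 1: [1]
Peg 2: [4, 2]

After move 3 (1->0):
Peg 0: [3, 1]
Peg 1: []
Peg 2: [4, 2]

After move 4 (0->1):
Peg 0: [3]
Peg 1: [1]
Peg 2: [4, 2]

After move 5 (1->2):
Peg 0: [3]
Peg 1: []
Peg 2: [4, 2, 1]

After move 6 (2->0):
Peg 0: [3, 1]
Peg 1: []
Peg 2: [4, 2]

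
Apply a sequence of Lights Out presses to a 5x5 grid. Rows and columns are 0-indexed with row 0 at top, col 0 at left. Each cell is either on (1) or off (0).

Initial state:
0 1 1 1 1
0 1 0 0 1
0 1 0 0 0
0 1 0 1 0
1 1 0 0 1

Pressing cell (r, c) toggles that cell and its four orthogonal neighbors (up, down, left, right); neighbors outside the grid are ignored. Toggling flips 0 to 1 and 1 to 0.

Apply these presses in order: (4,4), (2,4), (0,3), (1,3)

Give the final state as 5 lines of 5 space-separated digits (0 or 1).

Answer: 0 1 0 1 0
0 1 1 0 1
0 1 0 0 1
0 1 0 1 0
1 1 0 1 0

Derivation:
After press 1 at (4,4):
0 1 1 1 1
0 1 0 0 1
0 1 0 0 0
0 1 0 1 1
1 1 0 1 0

After press 2 at (2,4):
0 1 1 1 1
0 1 0 0 0
0 1 0 1 1
0 1 0 1 0
1 1 0 1 0

After press 3 at (0,3):
0 1 0 0 0
0 1 0 1 0
0 1 0 1 1
0 1 0 1 0
1 1 0 1 0

After press 4 at (1,3):
0 1 0 1 0
0 1 1 0 1
0 1 0 0 1
0 1 0 1 0
1 1 0 1 0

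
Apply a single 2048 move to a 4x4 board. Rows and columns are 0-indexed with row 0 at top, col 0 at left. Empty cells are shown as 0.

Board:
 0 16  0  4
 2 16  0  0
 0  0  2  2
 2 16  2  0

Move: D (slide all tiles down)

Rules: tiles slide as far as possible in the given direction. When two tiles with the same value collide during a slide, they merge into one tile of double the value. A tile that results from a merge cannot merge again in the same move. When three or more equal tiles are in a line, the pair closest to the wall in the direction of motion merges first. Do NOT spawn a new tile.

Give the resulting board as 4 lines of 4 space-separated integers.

Answer:  0  0  0  0
 0  0  0  0
 0 16  0  4
 4 32  4  2

Derivation:
Slide down:
col 0: [0, 2, 0, 2] -> [0, 0, 0, 4]
col 1: [16, 16, 0, 16] -> [0, 0, 16, 32]
col 2: [0, 0, 2, 2] -> [0, 0, 0, 4]
col 3: [4, 0, 2, 0] -> [0, 0, 4, 2]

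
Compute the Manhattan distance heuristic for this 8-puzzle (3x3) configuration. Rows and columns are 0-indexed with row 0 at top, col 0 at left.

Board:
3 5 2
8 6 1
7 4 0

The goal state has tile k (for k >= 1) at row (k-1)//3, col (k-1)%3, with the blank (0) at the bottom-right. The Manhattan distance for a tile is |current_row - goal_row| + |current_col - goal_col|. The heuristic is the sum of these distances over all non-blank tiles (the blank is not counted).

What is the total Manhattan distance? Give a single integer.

Tile 3: at (0,0), goal (0,2), distance |0-0|+|0-2| = 2
Tile 5: at (0,1), goal (1,1), distance |0-1|+|1-1| = 1
Tile 2: at (0,2), goal (0,1), distance |0-0|+|2-1| = 1
Tile 8: at (1,0), goal (2,1), distance |1-2|+|0-1| = 2
Tile 6: at (1,1), goal (1,2), distance |1-1|+|1-2| = 1
Tile 1: at (1,2), goal (0,0), distance |1-0|+|2-0| = 3
Tile 7: at (2,0), goal (2,0), distance |2-2|+|0-0| = 0
Tile 4: at (2,1), goal (1,0), distance |2-1|+|1-0| = 2
Sum: 2 + 1 + 1 + 2 + 1 + 3 + 0 + 2 = 12

Answer: 12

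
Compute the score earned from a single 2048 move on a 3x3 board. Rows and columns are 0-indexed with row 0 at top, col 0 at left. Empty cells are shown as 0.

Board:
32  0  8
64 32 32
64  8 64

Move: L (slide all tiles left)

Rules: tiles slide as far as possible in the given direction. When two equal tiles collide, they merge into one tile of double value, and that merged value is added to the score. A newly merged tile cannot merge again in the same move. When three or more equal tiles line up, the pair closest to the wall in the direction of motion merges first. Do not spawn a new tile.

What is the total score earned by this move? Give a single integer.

Slide left:
row 0: [32, 0, 8] -> [32, 8, 0]  score +0 (running 0)
row 1: [64, 32, 32] -> [64, 64, 0]  score +64 (running 64)
row 2: [64, 8, 64] -> [64, 8, 64]  score +0 (running 64)
Board after move:
32  8  0
64 64  0
64  8 64

Answer: 64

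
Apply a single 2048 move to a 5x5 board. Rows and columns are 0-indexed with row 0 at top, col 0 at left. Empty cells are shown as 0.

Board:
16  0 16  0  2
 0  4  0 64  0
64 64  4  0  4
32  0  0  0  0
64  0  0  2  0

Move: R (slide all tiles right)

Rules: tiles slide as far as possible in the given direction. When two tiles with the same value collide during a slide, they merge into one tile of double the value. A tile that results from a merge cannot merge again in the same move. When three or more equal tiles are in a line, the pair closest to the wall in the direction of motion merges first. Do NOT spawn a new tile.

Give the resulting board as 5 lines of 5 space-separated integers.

Slide right:
row 0: [16, 0, 16, 0, 2] -> [0, 0, 0, 32, 2]
row 1: [0, 4, 0, 64, 0] -> [0, 0, 0, 4, 64]
row 2: [64, 64, 4, 0, 4] -> [0, 0, 0, 128, 8]
row 3: [32, 0, 0, 0, 0] -> [0, 0, 0, 0, 32]
row 4: [64, 0, 0, 2, 0] -> [0, 0, 0, 64, 2]

Answer:   0   0   0  32   2
  0   0   0   4  64
  0   0   0 128   8
  0   0   0   0  32
  0   0   0  64   2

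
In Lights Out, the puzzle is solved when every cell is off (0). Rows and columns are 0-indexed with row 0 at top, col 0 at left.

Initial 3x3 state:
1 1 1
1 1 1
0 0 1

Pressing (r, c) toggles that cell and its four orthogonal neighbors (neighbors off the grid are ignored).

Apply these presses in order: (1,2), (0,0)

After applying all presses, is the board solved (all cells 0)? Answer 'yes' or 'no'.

After press 1 at (1,2):
1 1 0
1 0 0
0 0 0

After press 2 at (0,0):
0 0 0
0 0 0
0 0 0

Lights still on: 0

Answer: yes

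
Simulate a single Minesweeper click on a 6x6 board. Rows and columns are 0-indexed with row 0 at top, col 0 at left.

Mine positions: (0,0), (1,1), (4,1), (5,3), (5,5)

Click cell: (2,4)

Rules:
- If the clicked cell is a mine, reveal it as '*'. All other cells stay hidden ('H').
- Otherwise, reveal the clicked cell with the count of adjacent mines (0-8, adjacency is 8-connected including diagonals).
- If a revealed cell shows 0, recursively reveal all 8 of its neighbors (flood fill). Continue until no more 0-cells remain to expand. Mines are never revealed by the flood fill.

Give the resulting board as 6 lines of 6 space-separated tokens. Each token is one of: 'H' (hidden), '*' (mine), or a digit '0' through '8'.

H H 1 0 0 0
H H 1 0 0 0
H H 1 0 0 0
H H 1 0 0 0
H H 2 1 2 1
H H H H H H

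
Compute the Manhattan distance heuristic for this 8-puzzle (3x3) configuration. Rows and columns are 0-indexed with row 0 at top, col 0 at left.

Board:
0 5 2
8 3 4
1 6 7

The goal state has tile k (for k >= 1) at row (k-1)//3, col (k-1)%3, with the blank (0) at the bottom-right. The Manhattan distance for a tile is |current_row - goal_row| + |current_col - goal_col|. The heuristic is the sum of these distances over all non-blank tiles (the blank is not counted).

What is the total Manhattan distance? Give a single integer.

Answer: 14

Derivation:
Tile 5: (0,1)->(1,1) = 1
Tile 2: (0,2)->(0,1) = 1
Tile 8: (1,0)->(2,1) = 2
Tile 3: (1,1)->(0,2) = 2
Tile 4: (1,2)->(1,0) = 2
Tile 1: (2,0)->(0,0) = 2
Tile 6: (2,1)->(1,2) = 2
Tile 7: (2,2)->(2,0) = 2
Sum: 1 + 1 + 2 + 2 + 2 + 2 + 2 + 2 = 14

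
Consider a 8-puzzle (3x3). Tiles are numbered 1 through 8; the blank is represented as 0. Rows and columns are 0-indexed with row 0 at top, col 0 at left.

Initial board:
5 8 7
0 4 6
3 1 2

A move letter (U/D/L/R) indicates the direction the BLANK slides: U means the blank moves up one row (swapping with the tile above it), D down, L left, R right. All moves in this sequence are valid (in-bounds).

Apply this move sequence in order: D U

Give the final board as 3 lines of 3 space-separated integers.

After move 1 (D):
5 8 7
3 4 6
0 1 2

After move 2 (U):
5 8 7
0 4 6
3 1 2

Answer: 5 8 7
0 4 6
3 1 2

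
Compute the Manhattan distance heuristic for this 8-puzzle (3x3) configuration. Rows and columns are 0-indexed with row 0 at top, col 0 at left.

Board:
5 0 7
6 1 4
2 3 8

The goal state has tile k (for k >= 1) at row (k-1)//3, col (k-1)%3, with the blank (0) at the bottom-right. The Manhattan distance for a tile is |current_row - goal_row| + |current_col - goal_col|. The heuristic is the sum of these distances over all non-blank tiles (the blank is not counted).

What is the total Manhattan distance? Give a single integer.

Answer: 19

Derivation:
Tile 5: (0,0)->(1,1) = 2
Tile 7: (0,2)->(2,0) = 4
Tile 6: (1,0)->(1,2) = 2
Tile 1: (1,1)->(0,0) = 2
Tile 4: (1,2)->(1,0) = 2
Tile 2: (2,0)->(0,1) = 3
Tile 3: (2,1)->(0,2) = 3
Tile 8: (2,2)->(2,1) = 1
Sum: 2 + 4 + 2 + 2 + 2 + 3 + 3 + 1 = 19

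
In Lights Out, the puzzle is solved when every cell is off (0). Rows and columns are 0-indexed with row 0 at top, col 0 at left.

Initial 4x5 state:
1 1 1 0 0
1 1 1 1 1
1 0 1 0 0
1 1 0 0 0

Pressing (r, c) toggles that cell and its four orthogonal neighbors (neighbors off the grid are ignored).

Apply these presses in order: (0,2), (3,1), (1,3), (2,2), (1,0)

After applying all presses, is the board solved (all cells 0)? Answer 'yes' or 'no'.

Answer: yes

Derivation:
After press 1 at (0,2):
1 0 0 1 0
1 1 0 1 1
1 0 1 0 0
1 1 0 0 0

After press 2 at (3,1):
1 0 0 1 0
1 1 0 1 1
1 1 1 0 0
0 0 1 0 0

After press 3 at (1,3):
1 0 0 0 0
1 1 1 0 0
1 1 1 1 0
0 0 1 0 0

After press 4 at (2,2):
1 0 0 0 0
1 1 0 0 0
1 0 0 0 0
0 0 0 0 0

After press 5 at (1,0):
0 0 0 0 0
0 0 0 0 0
0 0 0 0 0
0 0 0 0 0

Lights still on: 0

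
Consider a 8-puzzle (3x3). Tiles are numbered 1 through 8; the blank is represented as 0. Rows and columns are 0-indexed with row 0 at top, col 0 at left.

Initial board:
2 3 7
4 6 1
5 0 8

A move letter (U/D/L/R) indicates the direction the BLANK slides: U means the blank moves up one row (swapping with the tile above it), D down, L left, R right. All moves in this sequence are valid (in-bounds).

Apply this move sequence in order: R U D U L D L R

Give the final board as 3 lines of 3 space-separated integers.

Answer: 2 3 7
4 8 6
5 0 1

Derivation:
After move 1 (R):
2 3 7
4 6 1
5 8 0

After move 2 (U):
2 3 7
4 6 0
5 8 1

After move 3 (D):
2 3 7
4 6 1
5 8 0

After move 4 (U):
2 3 7
4 6 0
5 8 1

After move 5 (L):
2 3 7
4 0 6
5 8 1

After move 6 (D):
2 3 7
4 8 6
5 0 1

After move 7 (L):
2 3 7
4 8 6
0 5 1

After move 8 (R):
2 3 7
4 8 6
5 0 1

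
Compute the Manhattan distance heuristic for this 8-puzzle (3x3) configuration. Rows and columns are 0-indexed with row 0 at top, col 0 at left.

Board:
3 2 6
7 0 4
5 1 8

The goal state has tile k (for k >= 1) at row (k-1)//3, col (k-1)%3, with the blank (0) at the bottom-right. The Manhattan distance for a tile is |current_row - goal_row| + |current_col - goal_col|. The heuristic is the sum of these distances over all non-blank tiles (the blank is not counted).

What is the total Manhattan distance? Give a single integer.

Tile 3: (0,0)->(0,2) = 2
Tile 2: (0,1)->(0,1) = 0
Tile 6: (0,2)->(1,2) = 1
Tile 7: (1,0)->(2,0) = 1
Tile 4: (1,2)->(1,0) = 2
Tile 5: (2,0)->(1,1) = 2
Tile 1: (2,1)->(0,0) = 3
Tile 8: (2,2)->(2,1) = 1
Sum: 2 + 0 + 1 + 1 + 2 + 2 + 3 + 1 = 12

Answer: 12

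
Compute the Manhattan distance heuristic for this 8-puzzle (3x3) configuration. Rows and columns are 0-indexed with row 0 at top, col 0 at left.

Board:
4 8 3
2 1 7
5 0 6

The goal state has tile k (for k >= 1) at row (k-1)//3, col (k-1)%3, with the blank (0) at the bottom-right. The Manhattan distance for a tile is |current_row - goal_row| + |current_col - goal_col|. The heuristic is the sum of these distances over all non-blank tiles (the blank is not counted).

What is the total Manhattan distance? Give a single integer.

Answer: 13

Derivation:
Tile 4: (0,0)->(1,0) = 1
Tile 8: (0,1)->(2,1) = 2
Tile 3: (0,2)->(0,2) = 0
Tile 2: (1,0)->(0,1) = 2
Tile 1: (1,1)->(0,0) = 2
Tile 7: (1,2)->(2,0) = 3
Tile 5: (2,0)->(1,1) = 2
Tile 6: (2,2)->(1,2) = 1
Sum: 1 + 2 + 0 + 2 + 2 + 3 + 2 + 1 = 13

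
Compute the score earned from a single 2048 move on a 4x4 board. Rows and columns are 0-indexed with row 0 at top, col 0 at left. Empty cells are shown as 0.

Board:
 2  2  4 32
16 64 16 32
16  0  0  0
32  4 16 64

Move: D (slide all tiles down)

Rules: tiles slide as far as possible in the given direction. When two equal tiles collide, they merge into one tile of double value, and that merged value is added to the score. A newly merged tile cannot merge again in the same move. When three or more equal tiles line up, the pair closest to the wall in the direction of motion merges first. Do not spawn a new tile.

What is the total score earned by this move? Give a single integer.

Slide down:
col 0: [2, 16, 16, 32] -> [0, 2, 32, 32]  score +32 (running 32)
col 1: [2, 64, 0, 4] -> [0, 2, 64, 4]  score +0 (running 32)
col 2: [4, 16, 0, 16] -> [0, 0, 4, 32]  score +32 (running 64)
col 3: [32, 32, 0, 64] -> [0, 0, 64, 64]  score +64 (running 128)
Board after move:
 0  0  0  0
 2  2  0  0
32 64  4 64
32  4 32 64

Answer: 128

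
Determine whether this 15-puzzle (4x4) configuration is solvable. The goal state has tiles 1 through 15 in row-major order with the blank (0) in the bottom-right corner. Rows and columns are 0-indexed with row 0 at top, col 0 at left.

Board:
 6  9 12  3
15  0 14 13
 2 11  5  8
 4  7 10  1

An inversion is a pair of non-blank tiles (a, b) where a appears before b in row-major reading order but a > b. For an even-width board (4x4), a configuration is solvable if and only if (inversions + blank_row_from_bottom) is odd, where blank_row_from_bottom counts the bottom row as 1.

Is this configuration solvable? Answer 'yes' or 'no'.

Inversions: 65
Blank is in row 1 (0-indexed from top), which is row 3 counting from the bottom (bottom = 1).
65 + 3 = 68, which is even, so the puzzle is not solvable.

Answer: no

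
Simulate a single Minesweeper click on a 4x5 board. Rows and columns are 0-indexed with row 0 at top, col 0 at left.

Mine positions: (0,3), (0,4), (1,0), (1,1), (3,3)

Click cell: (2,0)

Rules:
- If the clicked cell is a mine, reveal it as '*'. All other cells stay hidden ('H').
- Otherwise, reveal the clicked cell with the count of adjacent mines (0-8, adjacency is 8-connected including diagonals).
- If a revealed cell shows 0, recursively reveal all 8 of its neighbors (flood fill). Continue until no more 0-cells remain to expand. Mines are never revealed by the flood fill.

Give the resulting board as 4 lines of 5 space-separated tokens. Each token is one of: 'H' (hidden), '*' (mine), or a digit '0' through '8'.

H H H H H
H H H H H
2 H H H H
H H H H H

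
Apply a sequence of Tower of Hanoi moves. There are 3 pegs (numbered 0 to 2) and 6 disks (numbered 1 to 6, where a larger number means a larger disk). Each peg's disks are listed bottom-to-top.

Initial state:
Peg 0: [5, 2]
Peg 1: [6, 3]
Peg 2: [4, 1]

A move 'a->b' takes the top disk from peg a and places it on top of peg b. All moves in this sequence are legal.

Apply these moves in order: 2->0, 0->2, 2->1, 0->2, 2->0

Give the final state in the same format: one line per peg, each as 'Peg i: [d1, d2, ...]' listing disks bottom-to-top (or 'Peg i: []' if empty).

After move 1 (2->0):
Peg 0: [5, 2, 1]
Peg 1: [6, 3]
Peg 2: [4]

After move 2 (0->2):
Peg 0: [5, 2]
Peg 1: [6, 3]
Peg 2: [4, 1]

After move 3 (2->1):
Peg 0: [5, 2]
Peg 1: [6, 3, 1]
Peg 2: [4]

After move 4 (0->2):
Peg 0: [5]
Peg 1: [6, 3, 1]
Peg 2: [4, 2]

After move 5 (2->0):
Peg 0: [5, 2]
Peg 1: [6, 3, 1]
Peg 2: [4]

Answer: Peg 0: [5, 2]
Peg 1: [6, 3, 1]
Peg 2: [4]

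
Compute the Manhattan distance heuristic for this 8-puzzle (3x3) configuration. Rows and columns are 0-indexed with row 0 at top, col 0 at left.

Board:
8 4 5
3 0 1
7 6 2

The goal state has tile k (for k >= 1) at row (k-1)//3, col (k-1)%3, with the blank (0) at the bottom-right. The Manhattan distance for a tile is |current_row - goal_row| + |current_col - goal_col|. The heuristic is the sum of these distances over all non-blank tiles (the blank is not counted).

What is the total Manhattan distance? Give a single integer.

Answer: 18

Derivation:
Tile 8: at (0,0), goal (2,1), distance |0-2|+|0-1| = 3
Tile 4: at (0,1), goal (1,0), distance |0-1|+|1-0| = 2
Tile 5: at (0,2), goal (1,1), distance |0-1|+|2-1| = 2
Tile 3: at (1,0), goal (0,2), distance |1-0|+|0-2| = 3
Tile 1: at (1,2), goal (0,0), distance |1-0|+|2-0| = 3
Tile 7: at (2,0), goal (2,0), distance |2-2|+|0-0| = 0
Tile 6: at (2,1), goal (1,2), distance |2-1|+|1-2| = 2
Tile 2: at (2,2), goal (0,1), distance |2-0|+|2-1| = 3
Sum: 3 + 2 + 2 + 3 + 3 + 0 + 2 + 3 = 18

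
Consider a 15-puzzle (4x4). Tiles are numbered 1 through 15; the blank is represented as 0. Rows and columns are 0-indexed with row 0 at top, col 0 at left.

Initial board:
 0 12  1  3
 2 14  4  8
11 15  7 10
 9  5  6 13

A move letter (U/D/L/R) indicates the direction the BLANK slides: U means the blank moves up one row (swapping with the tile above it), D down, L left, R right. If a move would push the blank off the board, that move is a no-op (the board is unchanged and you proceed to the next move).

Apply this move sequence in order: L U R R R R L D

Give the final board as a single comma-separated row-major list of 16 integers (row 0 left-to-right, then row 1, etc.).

Answer: 12, 1, 4, 3, 2, 14, 0, 8, 11, 15, 7, 10, 9, 5, 6, 13

Derivation:
After move 1 (L):
 0 12  1  3
 2 14  4  8
11 15  7 10
 9  5  6 13

After move 2 (U):
 0 12  1  3
 2 14  4  8
11 15  7 10
 9  5  6 13

After move 3 (R):
12  0  1  3
 2 14  4  8
11 15  7 10
 9  5  6 13

After move 4 (R):
12  1  0  3
 2 14  4  8
11 15  7 10
 9  5  6 13

After move 5 (R):
12  1  3  0
 2 14  4  8
11 15  7 10
 9  5  6 13

After move 6 (R):
12  1  3  0
 2 14  4  8
11 15  7 10
 9  5  6 13

After move 7 (L):
12  1  0  3
 2 14  4  8
11 15  7 10
 9  5  6 13

After move 8 (D):
12  1  4  3
 2 14  0  8
11 15  7 10
 9  5  6 13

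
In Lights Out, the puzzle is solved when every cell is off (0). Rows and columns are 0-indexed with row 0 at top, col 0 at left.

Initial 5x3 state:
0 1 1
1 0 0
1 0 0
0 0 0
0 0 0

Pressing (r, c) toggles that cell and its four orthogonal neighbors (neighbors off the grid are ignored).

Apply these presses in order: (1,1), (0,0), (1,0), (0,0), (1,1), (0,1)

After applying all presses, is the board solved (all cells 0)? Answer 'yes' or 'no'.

After press 1 at (1,1):
0 0 1
0 1 1
1 1 0
0 0 0
0 0 0

After press 2 at (0,0):
1 1 1
1 1 1
1 1 0
0 0 0
0 0 0

After press 3 at (1,0):
0 1 1
0 0 1
0 1 0
0 0 0
0 0 0

After press 4 at (0,0):
1 0 1
1 0 1
0 1 0
0 0 0
0 0 0

After press 5 at (1,1):
1 1 1
0 1 0
0 0 0
0 0 0
0 0 0

After press 6 at (0,1):
0 0 0
0 0 0
0 0 0
0 0 0
0 0 0

Lights still on: 0

Answer: yes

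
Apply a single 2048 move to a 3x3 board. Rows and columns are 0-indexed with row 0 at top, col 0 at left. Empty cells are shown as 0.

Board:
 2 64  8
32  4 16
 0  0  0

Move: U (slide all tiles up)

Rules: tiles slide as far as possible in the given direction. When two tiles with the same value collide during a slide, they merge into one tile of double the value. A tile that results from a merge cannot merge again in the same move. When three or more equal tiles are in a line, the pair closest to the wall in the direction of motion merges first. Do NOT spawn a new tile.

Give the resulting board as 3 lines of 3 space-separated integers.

Answer:  2 64  8
32  4 16
 0  0  0

Derivation:
Slide up:
col 0: [2, 32, 0] -> [2, 32, 0]
col 1: [64, 4, 0] -> [64, 4, 0]
col 2: [8, 16, 0] -> [8, 16, 0]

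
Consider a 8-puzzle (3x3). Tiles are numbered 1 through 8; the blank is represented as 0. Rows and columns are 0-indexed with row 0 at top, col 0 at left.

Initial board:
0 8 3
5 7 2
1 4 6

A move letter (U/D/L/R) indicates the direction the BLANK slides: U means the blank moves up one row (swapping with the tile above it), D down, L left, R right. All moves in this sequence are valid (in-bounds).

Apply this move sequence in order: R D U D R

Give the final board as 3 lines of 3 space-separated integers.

Answer: 8 7 3
5 2 0
1 4 6

Derivation:
After move 1 (R):
8 0 3
5 7 2
1 4 6

After move 2 (D):
8 7 3
5 0 2
1 4 6

After move 3 (U):
8 0 3
5 7 2
1 4 6

After move 4 (D):
8 7 3
5 0 2
1 4 6

After move 5 (R):
8 7 3
5 2 0
1 4 6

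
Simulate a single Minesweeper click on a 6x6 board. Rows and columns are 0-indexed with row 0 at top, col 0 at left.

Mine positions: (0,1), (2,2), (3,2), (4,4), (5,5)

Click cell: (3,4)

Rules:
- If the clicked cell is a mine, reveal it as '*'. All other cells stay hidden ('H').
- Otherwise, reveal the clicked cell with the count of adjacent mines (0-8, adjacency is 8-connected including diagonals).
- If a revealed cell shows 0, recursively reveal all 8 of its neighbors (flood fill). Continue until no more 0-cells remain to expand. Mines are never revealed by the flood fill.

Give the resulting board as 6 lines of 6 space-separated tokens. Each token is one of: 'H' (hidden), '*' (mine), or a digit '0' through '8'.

H H H H H H
H H H H H H
H H H H H H
H H H H 1 H
H H H H H H
H H H H H H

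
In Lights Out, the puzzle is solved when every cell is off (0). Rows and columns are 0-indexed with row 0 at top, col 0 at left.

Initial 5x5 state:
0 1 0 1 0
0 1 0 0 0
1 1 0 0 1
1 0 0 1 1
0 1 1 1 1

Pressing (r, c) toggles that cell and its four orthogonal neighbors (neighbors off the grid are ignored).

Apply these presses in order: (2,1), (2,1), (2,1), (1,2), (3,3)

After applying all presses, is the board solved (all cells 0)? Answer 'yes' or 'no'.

Answer: no

Derivation:
After press 1 at (2,1):
0 1 0 1 0
0 0 0 0 0
0 0 1 0 1
1 1 0 1 1
0 1 1 1 1

After press 2 at (2,1):
0 1 0 1 0
0 1 0 0 0
1 1 0 0 1
1 0 0 1 1
0 1 1 1 1

After press 3 at (2,1):
0 1 0 1 0
0 0 0 0 0
0 0 1 0 1
1 1 0 1 1
0 1 1 1 1

After press 4 at (1,2):
0 1 1 1 0
0 1 1 1 0
0 0 0 0 1
1 1 0 1 1
0 1 1 1 1

After press 5 at (3,3):
0 1 1 1 0
0 1 1 1 0
0 0 0 1 1
1 1 1 0 0
0 1 1 0 1

Lights still on: 14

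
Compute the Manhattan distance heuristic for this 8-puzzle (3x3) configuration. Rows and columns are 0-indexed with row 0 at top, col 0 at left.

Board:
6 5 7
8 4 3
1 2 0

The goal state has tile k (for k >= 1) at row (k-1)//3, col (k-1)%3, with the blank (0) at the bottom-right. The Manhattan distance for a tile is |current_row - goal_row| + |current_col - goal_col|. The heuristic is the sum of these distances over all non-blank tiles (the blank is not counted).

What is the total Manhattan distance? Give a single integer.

Answer: 16

Derivation:
Tile 6: (0,0)->(1,2) = 3
Tile 5: (0,1)->(1,1) = 1
Tile 7: (0,2)->(2,0) = 4
Tile 8: (1,0)->(2,1) = 2
Tile 4: (1,1)->(1,0) = 1
Tile 3: (1,2)->(0,2) = 1
Tile 1: (2,0)->(0,0) = 2
Tile 2: (2,1)->(0,1) = 2
Sum: 3 + 1 + 4 + 2 + 1 + 1 + 2 + 2 = 16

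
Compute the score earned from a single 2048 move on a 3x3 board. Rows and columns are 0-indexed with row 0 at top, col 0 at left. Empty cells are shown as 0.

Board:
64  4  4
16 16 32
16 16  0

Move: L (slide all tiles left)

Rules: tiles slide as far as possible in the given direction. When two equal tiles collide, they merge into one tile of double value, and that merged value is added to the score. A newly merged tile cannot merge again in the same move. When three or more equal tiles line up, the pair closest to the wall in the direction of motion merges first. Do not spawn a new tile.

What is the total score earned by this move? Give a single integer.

Slide left:
row 0: [64, 4, 4] -> [64, 8, 0]  score +8 (running 8)
row 1: [16, 16, 32] -> [32, 32, 0]  score +32 (running 40)
row 2: [16, 16, 0] -> [32, 0, 0]  score +32 (running 72)
Board after move:
64  8  0
32 32  0
32  0  0

Answer: 72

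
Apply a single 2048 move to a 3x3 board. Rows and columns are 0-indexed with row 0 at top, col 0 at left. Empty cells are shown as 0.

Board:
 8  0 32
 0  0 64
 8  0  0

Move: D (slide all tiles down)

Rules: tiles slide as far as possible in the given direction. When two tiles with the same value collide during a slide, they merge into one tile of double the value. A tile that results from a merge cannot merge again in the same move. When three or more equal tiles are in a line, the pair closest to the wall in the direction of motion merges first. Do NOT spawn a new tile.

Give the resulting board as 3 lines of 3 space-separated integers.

Answer:  0  0  0
 0  0 32
16  0 64

Derivation:
Slide down:
col 0: [8, 0, 8] -> [0, 0, 16]
col 1: [0, 0, 0] -> [0, 0, 0]
col 2: [32, 64, 0] -> [0, 32, 64]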